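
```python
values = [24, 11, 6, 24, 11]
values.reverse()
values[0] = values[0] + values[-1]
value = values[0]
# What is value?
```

Trace:
`values = [24, 11, 6, 24, 11]` → values = [24, 11, 6, 24, 11]
`values.reverse()` → values = [11, 24, 6, 11, 24]
`values[0] = values[0] + values[-1]` → values = [35, 24, 6, 11, 24]
`value = values[0]` → value = 35
So value = 35

Answer: 35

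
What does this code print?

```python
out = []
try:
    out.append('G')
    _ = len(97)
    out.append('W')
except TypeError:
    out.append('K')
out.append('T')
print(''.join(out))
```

Execution trace: 'G' (try body) → 'K' (except TypeError) → 'T' (after the try/except). Output: GKT

Answer: GKT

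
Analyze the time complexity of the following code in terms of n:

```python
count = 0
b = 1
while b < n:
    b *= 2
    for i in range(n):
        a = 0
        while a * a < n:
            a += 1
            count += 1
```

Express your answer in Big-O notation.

Each loop level contributes: log n × n × √n. Multiplying the contributions gives O(n√n log n).

Answer: O(n√n log n)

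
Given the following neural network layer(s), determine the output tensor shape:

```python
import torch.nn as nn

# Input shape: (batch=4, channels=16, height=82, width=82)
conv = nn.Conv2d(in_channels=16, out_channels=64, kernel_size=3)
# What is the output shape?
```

Input: (4, 16, 82, 82) -> Output: (4, 64, 80, 80)

Answer: (4, 64, 80, 80)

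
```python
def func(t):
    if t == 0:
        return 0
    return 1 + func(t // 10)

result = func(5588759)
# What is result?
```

Count of digits of 5588759: 7

Answer: 7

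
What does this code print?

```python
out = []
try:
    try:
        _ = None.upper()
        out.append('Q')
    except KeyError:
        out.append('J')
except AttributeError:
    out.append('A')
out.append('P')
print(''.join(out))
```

Execution trace: 'A' (outer except AttributeError) → 'P' (after the try/except). Output: AP

Answer: AP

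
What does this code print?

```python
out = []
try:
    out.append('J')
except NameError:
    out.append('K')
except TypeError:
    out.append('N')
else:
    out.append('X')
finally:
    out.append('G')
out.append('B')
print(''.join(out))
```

Execution trace: 'J' (try body, no exception) → 'X' (else) → 'G' (finally) → 'B' (after the try/except). Output: JXGB

Answer: JXGB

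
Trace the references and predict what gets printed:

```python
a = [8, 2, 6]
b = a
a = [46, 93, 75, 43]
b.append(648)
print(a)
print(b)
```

Key concept: rebinding vs mutation: a is rebound to a new list, b still points at the original.
Step by step:
`a = [8, 2, 6]` → a = [8, 2, 6]
`b = a` → b = [8, 2, 6] (same object as a)
`a = [46, 93, 75, 43]` → a = [46, 93, 75, 43]
`b.append(648)` → b = [8, 2, 6, 648]
`print(a)` → prints [46, 93, 75, 43]
`print(b)` → prints [8, 2, 6, 648]

Answer:
[46, 93, 75, 43]
[8, 2, 6, 648]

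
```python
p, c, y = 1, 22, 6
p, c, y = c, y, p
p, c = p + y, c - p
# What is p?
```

Trace:
`p, c, y = 1, 22, 6` → p = 1; c = 22; y = 6
`p, c, y = c, y, p` → p = 22; c = 6; y = 1
`p, c = p + y, c - p` → p = 23; c = -16
So p = 23

Answer: 23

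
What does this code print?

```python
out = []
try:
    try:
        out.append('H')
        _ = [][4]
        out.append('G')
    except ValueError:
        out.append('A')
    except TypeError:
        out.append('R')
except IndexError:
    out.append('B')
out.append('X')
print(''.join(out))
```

Execution trace: 'H' (try body) → 'B' (outer except IndexError) → 'X' (after the try/except). Output: HBX

Answer: HBX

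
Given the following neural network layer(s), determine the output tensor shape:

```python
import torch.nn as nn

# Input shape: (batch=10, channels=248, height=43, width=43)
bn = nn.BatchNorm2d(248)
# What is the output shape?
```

Input: (10, 248, 43, 43) -> Output: (10, 248, 43, 43)

Answer: (10, 248, 43, 43)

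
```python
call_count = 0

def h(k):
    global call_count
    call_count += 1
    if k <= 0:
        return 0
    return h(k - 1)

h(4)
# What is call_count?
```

Linear recursion stepping by 1: 5 calls from k=4 down to ≤0.

Answer: 5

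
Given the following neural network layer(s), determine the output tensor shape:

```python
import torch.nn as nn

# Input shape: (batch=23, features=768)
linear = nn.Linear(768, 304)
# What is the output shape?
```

Input: (23, 768) -> Output: (23, 304)

Answer: (23, 304)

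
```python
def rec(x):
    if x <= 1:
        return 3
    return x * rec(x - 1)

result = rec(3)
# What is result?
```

rec(3) = 3 * 2 * 3 = 18

Answer: 18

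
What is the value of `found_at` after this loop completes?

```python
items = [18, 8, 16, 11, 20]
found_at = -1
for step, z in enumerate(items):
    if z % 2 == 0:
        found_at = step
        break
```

First even number index in [18, 8, 16, 11, 20]
`found_at` takes the values: -1 → 0

Answer: 0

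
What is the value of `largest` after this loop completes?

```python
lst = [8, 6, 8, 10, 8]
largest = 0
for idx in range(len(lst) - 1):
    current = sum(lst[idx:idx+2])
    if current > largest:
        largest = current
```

Max sum of 2-element window in [8, 6, 8, 10, 8]
`largest` takes the values: 0 → 14 → 18

Answer: 18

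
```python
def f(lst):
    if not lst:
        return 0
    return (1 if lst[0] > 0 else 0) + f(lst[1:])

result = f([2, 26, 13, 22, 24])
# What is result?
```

Count of positive elements in [2, 26, 13, 22, 24] = 5

Answer: 5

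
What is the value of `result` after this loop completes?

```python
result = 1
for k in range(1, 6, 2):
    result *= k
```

Product of 1, 3, 5, ... up to 5
`result` takes the values: 1 → 3 → 15

Answer: 15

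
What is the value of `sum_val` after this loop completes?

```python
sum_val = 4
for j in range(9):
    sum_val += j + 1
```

Start at 4, add 1 to 9 = 49
`sum_val` takes the values: 4 → 5 → 7 → 10 → 14 → 19 → 25 → 32 → 40 → 49

Answer: 49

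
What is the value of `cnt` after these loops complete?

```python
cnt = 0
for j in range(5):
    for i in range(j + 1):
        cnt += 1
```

Triangle: 1 + 2 + ... + 5
`cnt` takes the values: 0 → 1 → 2 → 3 → 4 → 5 → 6 → 7 → 8 → 9 → 10 → 11 → 12 → 13 → 14 → 15

Answer: 15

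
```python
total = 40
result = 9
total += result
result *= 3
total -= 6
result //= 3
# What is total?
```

Trace:
`total = 40` → total = 40
`result = 9` → result = 9
`total += result` → total = 49
`result *= 3` → result = 27
`total -= 6` → total = 43
`result //= 3` → result = 9
So total = 43

Answer: 43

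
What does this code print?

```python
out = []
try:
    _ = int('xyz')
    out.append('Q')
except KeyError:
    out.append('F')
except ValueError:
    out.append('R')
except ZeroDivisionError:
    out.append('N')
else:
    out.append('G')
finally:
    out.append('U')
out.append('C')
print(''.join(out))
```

Execution trace: 'R' (except ValueError) → 'U' (finally) → 'C' (after the try/except). Output: RUC

Answer: RUC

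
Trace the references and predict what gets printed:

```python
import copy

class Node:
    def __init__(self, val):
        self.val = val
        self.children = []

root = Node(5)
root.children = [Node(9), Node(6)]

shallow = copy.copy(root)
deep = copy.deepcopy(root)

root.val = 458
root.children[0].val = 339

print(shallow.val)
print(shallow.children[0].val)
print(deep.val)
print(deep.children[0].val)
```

Key concept: deep copy with custom objects.
Step by step:
`root = Node(5)` → root = Node(val=5, children=[])
`root.children = [Node(9), Node(6)]` → root = Node(val=5, children=[Node(val=9, children=[]), Node(val=6, children=[])])
`shallow = copy.copy(root)` → shallow = Node(val=5, children=[Node(val=9, children=[]), Node(val=6, children=[])])
`deep = copy.deepcopy(root)` → deep = Node(val=5, children=[Node(val=9, children=[]), Node(val=6, children=[])])
`root.val = 458` → root = Node(val=458, children=[Node(val=9, children=[]), Node(val=6, children=[])])
`root.children[0].val = 339` → root = Node(val=458, children=[Node(val=339, children=[]), Node(val=6, children=[])]); shallow = Node(val=5, children=[Node(val=339, children=[]), Node(val=6, children=[])])
`print(shallow.val)` → prints 5
`print(shallow.children[0].val)` → prints 339
`print(deep.val)` → prints 5
`print(deep.children[0].val)` → prints 9

Answer:
5
339
5
9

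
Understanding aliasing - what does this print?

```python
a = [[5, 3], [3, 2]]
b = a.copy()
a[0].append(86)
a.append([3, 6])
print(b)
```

Key concept: shallow copy with nested lists.
Step by step:
`a = [[5, 3], [3, 2]]` → a = [[5, 3], [3, 2]]
`b = a.copy()` → b = [[5, 3], [3, 2]]
`a[0].append(86)` → a = [[5, 3, 86], [3, 2]]; b = [[5, 3, 86], [3, 2]]
`a.append([3, 6])` → a = [[5, 3, 86], [3, 2], [3, 6]]
`print(b)` → prints [[5, 3, 86], [3, 2]]

Answer: [[5, 3, 86], [3, 2]]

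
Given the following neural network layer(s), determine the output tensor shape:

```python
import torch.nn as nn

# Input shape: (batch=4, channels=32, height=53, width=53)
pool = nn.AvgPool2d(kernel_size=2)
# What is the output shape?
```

Input: (4, 32, 53, 53) -> Output: (4, 32, 26, 26)

Answer: (4, 32, 26, 26)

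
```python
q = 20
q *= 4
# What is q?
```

Trace:
`q = 20` → q = 20
`q *= 4` → q = 80
So q = 80

Answer: 80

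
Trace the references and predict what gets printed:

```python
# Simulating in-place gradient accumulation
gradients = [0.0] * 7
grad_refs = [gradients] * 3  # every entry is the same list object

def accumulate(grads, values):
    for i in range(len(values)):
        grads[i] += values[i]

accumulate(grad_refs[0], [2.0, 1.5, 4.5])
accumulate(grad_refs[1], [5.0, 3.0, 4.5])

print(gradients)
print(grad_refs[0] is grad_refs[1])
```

Key concept: gradient accumulation aliasing.
Step by step:
`gradients = [0.0] * 7` → gradients = [0.0, 0.0, 0.0, 0.0, 0.0, 0.0, 0.0]
`grad_refs = [gradients] * 3` → grad_refs = [[0.0, 0.0, 0.0, 0.0, 0.0, 0.0, 0.0], [0.0, 0.0, 0.0, 0.0, 0.0, 0.0, 0.0], [0.0, 0.0, 0.0, 0.0, 0.0, 0.0, 0.0]]
`accumulate(grad_refs[0], [2.0, 1.5, 4.5])` → gradients = [2.0, 1.5, 4.5, 0.0, 0.0, 0.0, 0.0]; grad_refs = [[2.0, 1.5, 4.5, 0.0, 0.0, 0.0, 0.0], [2.0, 1.5, 4.5, 0.0, 0.0, 0.0, 0.0], [2.0, 1.5, 4.5, 0.0, 0.0, 0.0, 0.0]]
`accumulate(grad_refs[1], [5.0, 3.0, 4.5])` → gradients = [7.0, 4.5, 9.0, 0.0, 0.0, 0.0, 0.0]; grad_refs = [[7.0, 4.5, 9.0, 0.0, 0.0, 0.0, 0.0], [7.0, 4.5, 9.0, 0.0, 0.0, 0.0, 0.0], [7.0, 4.5, 9.0, 0.0, 0.0, 0.0, 0.0]]
`print(gradients)` → prints [7.0, 4.5, 9.0, 0.0, 0.0, 0.0, 0.0]
`print(grad_refs[0] is grad_refs[1])` → prints True

Answer:
[7.0, 4.5, 9.0, 0.0, 0.0, 0.0, 0.0]
True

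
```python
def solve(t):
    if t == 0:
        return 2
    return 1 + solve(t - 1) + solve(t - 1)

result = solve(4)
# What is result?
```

solve(t) = 1 + 2·solve(t-1), solve(0)=2. Closed form: (2+1)·2^4 - 1 = 47.

Answer: 47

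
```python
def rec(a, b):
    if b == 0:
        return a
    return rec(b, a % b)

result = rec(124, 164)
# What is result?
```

rec(124, 164) -> rec(164, 124) -> rec(124, 40) -> rec(40, 4) -> rec(4, 0) -> 4

Answer: 4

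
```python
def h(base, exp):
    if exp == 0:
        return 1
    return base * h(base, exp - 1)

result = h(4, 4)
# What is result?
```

h(4, 4) = 4 * 4 * 4 * 4 = 256

Answer: 256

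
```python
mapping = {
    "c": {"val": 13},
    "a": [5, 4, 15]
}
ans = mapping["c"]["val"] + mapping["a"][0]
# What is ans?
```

Trace:
`mapping = { ...` → mapping = {'c': {'val': 13}, 'a': [5, 4, 15]}
`ans = mapping["c"]["val"] + mapping["a"][0]` → ans = 18
So ans = 18

Answer: 18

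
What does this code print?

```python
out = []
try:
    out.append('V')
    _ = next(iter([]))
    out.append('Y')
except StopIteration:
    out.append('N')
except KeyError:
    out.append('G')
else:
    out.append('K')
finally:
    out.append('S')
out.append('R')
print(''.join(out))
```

Execution trace: 'V' (try body) → 'N' (except StopIteration) → 'S' (finally) → 'R' (after the try/except). Output: VNSR

Answer: VNSR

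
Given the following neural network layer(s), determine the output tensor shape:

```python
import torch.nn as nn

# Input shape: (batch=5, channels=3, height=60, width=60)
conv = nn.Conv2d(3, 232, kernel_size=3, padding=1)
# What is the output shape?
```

Input: (5, 3, 60, 60) -> Output: (5, 232, 60, 60)

Answer: (5, 232, 60, 60)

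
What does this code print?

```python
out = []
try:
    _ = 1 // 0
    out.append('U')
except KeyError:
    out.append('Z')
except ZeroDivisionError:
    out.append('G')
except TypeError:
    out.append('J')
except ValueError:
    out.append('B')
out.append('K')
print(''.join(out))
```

Execution trace: 'G' (except ZeroDivisionError) → 'K' (after the try/except). Output: GK

Answer: GK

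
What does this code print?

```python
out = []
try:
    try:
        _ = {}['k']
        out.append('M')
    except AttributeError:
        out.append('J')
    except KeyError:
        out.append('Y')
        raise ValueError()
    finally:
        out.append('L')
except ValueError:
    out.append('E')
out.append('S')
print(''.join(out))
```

Execution trace: 'Y' (inner except KeyError) → 'L' (inner finally) → 'E' (outer except ValueError) → 'S' (after the try/except). Output: YLES

Answer: YLES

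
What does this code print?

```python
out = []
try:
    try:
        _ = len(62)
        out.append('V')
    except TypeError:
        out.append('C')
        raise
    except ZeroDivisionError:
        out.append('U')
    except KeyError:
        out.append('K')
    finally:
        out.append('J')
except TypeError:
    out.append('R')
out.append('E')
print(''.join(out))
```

Execution trace: 'C' (inner except TypeError) → 'J' (inner finally) → 'R' (outer except TypeError) → 'E' (after the try/except). Output: CJRE

Answer: CJRE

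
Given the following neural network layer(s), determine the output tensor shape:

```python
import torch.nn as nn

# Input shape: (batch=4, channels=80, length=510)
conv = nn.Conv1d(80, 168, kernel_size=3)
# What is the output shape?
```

Input: (4, 80, 510) -> Output: (4, 168, 508)

Answer: (4, 168, 508)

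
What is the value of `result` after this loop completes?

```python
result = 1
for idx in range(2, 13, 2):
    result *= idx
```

Product of even numbers 2 to 12
`result` takes the values: 1 → 2 → 8 → 48 → 384 → 3840 → 46080

Answer: 46080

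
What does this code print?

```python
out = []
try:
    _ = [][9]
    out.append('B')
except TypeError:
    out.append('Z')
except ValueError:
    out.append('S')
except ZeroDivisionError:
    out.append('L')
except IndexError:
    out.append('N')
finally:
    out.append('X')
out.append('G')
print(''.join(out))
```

Execution trace: 'N' (except IndexError) → 'X' (finally) → 'G' (after the try/except). Output: NXG

Answer: NXG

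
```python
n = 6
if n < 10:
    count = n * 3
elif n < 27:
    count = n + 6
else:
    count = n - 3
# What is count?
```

Trace:
`n = 6` → n = 6
`if n < 10: ...` → n < 10 is True → count = 18
So count = 18

Answer: 18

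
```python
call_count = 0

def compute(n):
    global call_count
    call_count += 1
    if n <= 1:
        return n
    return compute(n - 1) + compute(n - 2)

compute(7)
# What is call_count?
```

Calls(n) = 1 + Calls(n-1) + Calls(n-2); Calls(0)=Calls(1)=1. For n=7 this gives 41.

Answer: 41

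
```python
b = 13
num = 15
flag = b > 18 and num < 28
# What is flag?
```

Trace:
`b = 13` → b = 13
`num = 15` → num = 15
`flag = b > 18 and num < 28` → flag = False
So flag = False

Answer: False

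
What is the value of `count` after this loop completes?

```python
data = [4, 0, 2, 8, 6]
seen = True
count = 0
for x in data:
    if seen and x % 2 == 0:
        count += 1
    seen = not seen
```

Count even values at even positions
`count` takes the values: 0 → 1 → 2 → 3

Answer: 3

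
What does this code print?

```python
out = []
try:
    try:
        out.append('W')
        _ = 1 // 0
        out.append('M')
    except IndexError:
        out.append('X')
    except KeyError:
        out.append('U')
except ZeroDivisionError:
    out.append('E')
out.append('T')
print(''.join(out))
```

Execution trace: 'W' (inner try body) → 'E' (outer except ZeroDivisionError) → 'T' (after the try/except). Output: WET

Answer: WET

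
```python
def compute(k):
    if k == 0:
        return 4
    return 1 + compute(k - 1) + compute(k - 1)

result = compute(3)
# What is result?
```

compute(k) = 1 + 2·compute(k-1), compute(0)=4. Closed form: (4+1)·2^3 - 1 = 39.

Answer: 39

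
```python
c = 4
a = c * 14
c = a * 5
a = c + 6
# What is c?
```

Trace:
`c = 4` → c = 4
`a = c * 14` → a = 56
`c = a * 5` → c = 280
`a = c + 6` → a = 286
So c = 280

Answer: 280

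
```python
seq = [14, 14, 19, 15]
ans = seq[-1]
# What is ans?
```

Trace:
`seq = [14, 14, 19, 15]` → seq = [14, 14, 19, 15]
`ans = seq[-1]` → ans = 15
So ans = 15

Answer: 15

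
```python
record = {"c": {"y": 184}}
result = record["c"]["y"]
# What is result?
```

Trace:
`record = {"c": {"y": 184}}` → record = {'c': {'y': 184}}
`result = record["c"]["y"]` → result = 184
So result = 184

Answer: 184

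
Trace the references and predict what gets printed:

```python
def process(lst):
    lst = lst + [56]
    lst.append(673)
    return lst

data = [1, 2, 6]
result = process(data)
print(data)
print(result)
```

Key concept: rebinding parameter vs mutation.
Step by step:
`data = [1, 2, 6]` → data = [1, 2, 6]
`result = process(data)` → result = [1, 2, 6, 56, 673]
`print(data)` → prints [1, 2, 6]
`print(result)` → prints [1, 2, 6, 56, 673]

Answer:
[1, 2, 6]
[1, 2, 6, 56, 673]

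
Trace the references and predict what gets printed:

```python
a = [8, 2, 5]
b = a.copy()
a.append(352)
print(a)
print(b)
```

Key concept: list.copy() creates independent copy.
Step by step:
`a = [8, 2, 5]` → a = [8, 2, 5]
`b = a.copy()` → b = [8, 2, 5]
`a.append(352)` → a = [8, 2, 5, 352]
`print(a)` → prints [8, 2, 5, 352]
`print(b)` → prints [8, 2, 5]

Answer:
[8, 2, 5, 352]
[8, 2, 5]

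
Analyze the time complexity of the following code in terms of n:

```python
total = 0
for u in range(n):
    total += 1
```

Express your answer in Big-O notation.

Each loop level contributes: n. Multiplying the contributions gives O(n).

Answer: O(n)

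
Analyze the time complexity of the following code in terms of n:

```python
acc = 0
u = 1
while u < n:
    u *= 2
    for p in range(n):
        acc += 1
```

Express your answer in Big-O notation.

Each loop level contributes: log n × n. Multiplying the contributions gives O(n log n).

Answer: O(n log n)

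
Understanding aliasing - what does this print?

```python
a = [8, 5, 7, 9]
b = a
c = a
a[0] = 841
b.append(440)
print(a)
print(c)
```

Key concept: multiple aliases.
Step by step:
`a = [8, 5, 7, 9]` → a = [8, 5, 7, 9]
`b = a` → b = [8, 5, 7, 9] (same object as a)
`c = a` → c = [8, 5, 7, 9] (same object as a, b)
`a[0] = 841` → a = [841, 5, 7, 9] (same object as b, c); b = [841, 5, 7, 9] (same object as a, c); c = [841, 5, 7, 9] (same object as a, b)
`b.append(440)` → a = [841, 5, 7, 9, 440] (same object as b, c); b = [841, 5, 7, 9, 440] (same object as a, c); c = [841, 5, 7, 9, 440] (same object as a, b)
`print(a)` → prints [841, 5, 7, 9, 440]
`print(c)` → prints [841, 5, 7, 9, 440]

Answer:
[841, 5, 7, 9, 440]
[841, 5, 7, 9, 440]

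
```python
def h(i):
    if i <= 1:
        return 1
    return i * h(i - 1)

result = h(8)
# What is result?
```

h(8) = 8 * 7 * 6 * 5 * 4 * 3 * 2 * 1 = 40320

Answer: 40320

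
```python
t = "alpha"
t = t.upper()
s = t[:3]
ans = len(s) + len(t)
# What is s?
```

Trace:
`t = "alpha"` → t = 'alpha'
`t = t.upper()` → t = 'ALPHA'
`s = t[:3]` → s = 'ALP'
`ans = len(s) + len(t)` → ans = 8
So s = 'ALP'

Answer: 'ALP'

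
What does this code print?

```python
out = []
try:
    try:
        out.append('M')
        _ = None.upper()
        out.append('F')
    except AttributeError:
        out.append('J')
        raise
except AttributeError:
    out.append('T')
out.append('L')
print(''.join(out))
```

Execution trace: 'M' (inner try body) → 'J' (inner except AttributeError) → 'T' (outer except AttributeError) → 'L' (after the try/except). Output: MJTL

Answer: MJTL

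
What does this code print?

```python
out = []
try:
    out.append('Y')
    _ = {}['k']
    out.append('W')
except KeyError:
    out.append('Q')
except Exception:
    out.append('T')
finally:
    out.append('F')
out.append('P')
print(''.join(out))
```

Execution trace: 'Y' (try body) → 'Q' (except KeyError) → 'F' (finally) → 'P' (after the try/except). Output: YQFP

Answer: YQFP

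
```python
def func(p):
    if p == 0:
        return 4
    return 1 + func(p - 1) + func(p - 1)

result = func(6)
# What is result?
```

func(p) = 1 + 2·func(p-1), func(0)=4. Closed form: (4+1)·2^6 - 1 = 319.

Answer: 319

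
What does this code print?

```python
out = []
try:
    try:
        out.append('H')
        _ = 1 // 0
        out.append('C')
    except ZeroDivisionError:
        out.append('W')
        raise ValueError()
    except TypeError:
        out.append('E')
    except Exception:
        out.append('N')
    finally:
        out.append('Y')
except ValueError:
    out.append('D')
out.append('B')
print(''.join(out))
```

Execution trace: 'H' (inner try body) → 'W' (inner except ZeroDivisionError) → 'Y' (inner finally) → 'D' (outer except ValueError) → 'B' (after the try/except). Output: HWYDB

Answer: HWYDB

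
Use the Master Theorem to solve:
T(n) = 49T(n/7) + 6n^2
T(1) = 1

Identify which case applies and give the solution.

a=49, b=7, f(n)=6n^2. log_7(49) = 2. Since c=2 = 2, Case 2 applies: T(n) = Θ(n^log_b(a) · log n) = O(n^2 log n).

Answer: O(n^2 log n) - Case 2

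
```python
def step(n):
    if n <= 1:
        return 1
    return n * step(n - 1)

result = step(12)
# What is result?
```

step(12) = 12 * 11 * 10 * 9 * 8 * 7 * 6 * 5 * 4 * 3 * 2 * 1 = 479001600

Answer: 479001600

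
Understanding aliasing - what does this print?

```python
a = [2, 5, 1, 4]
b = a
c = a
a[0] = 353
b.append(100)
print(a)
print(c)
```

Key concept: multiple aliases.
Step by step:
`a = [2, 5, 1, 4]` → a = [2, 5, 1, 4]
`b = a` → b = [2, 5, 1, 4] (same object as a)
`c = a` → c = [2, 5, 1, 4] (same object as a, b)
`a[0] = 353` → a = [353, 5, 1, 4] (same object as b, c); b = [353, 5, 1, 4] (same object as a, c); c = [353, 5, 1, 4] (same object as a, b)
`b.append(100)` → a = [353, 5, 1, 4, 100] (same object as b, c); b = [353, 5, 1, 4, 100] (same object as a, c); c = [353, 5, 1, 4, 100] (same object as a, b)
`print(a)` → prints [353, 5, 1, 4, 100]
`print(c)` → prints [353, 5, 1, 4, 100]

Answer:
[353, 5, 1, 4, 100]
[353, 5, 1, 4, 100]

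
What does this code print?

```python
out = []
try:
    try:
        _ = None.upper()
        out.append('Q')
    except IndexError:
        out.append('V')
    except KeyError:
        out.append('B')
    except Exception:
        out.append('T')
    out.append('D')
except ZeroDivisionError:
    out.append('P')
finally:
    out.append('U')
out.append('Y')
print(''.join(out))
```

Execution trace: 'T' (inner except Exception) → 'D' (try body, no exception) → 'U' (finally) → 'Y' (after the try/except). Output: TDUY

Answer: TDUY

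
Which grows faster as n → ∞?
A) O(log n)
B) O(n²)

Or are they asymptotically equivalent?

O(log n) vs O(n²): Higher order terms dominate.

Answer: B) O(n²) grows faster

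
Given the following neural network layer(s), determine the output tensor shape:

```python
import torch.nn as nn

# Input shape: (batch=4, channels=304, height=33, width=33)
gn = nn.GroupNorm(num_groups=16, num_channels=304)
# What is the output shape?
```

Input: (4, 304, 33, 33) -> Output: (4, 304, 33, 33)

Answer: (4, 304, 33, 33)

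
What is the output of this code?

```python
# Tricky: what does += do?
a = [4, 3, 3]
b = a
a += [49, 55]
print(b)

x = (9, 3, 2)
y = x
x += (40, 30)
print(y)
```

Key concept: += behavior differs for mutable vs immutable.
Step by step:
`a = [4, 3, 3]` → a = [4, 3, 3]
`b = a` → b = [4, 3, 3] (same object as a)
`a += [49, 55]` → a = [4, 3, 3, 49, 55] (same object as b); b = [4, 3, 3, 49, 55] (same object as a)
`print(b)` → prints [4, 3, 3, 49, 55]
`x = (9, 3, 2)` → x = (9, 3, 2)
`y = x` → y = (9, 3, 2)
`x += (40, 30)` → x = (9, 3, 2, 40, 30)
`print(y)` → prints (9, 3, 2)

Answer:
[4, 3, 3, 49, 55]
(9, 3, 2)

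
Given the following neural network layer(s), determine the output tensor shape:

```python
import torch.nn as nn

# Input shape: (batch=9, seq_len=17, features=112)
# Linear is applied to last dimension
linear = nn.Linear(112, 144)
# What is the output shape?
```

Input: (9, 17, 112) -> Output: (9, 17, 144)

Answer: (9, 17, 144)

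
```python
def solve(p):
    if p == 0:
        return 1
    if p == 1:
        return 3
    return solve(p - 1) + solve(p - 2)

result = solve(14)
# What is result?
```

Build up from base cases: solve(0)=1, solve(1)=3, solve(2)=4, solve(3)=7, solve(4)=11, solve(5)=18, solve(6)=29, ..., solve(14)=1364

Answer: 1364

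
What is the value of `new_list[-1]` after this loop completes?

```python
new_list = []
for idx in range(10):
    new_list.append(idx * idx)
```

Last element of squares 0 to 9
`new_list` takes the values: [] → [0] → [0, 1] → [0, 1, 4] → [0, 1, 4, 9] → [0, 1, 4, 9, 16] → [0, 1, 4, 9, 16, 25] → [0, 1, 4, 9, 16, 25, 36] → [0, 1, 4, 9, 16, 25, 36, 49] → [0, 1, 4, 9, 16, 25, 36, 49, 64] → [0, 1, 4, 9, 16, 25, 36, 49, 64, 81]
So `new_list[-1]` = 81

Answer: 81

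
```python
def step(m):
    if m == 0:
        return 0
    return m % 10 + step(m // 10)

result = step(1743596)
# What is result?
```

Sum of digits of 1743596: 6 + 9 + 5 + 3 + 4 + 7 + 1 = 35

Answer: 35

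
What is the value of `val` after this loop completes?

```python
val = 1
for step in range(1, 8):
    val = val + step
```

Start at 1, add 1 through 7
`val` takes the values: 1 → 2 → 4 → 7 → 11 → 16 → 22 → 29

Answer: 29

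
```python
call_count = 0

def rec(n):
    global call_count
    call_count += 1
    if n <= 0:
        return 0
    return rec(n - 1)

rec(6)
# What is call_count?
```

Linear recursion stepping by 1: 7 calls from n=6 down to ≤0.

Answer: 7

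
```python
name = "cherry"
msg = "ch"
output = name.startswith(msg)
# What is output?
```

Trace:
`name = "cherry"` → name = 'cherry'
`msg = "ch"` → msg = 'ch'
`output = name.startswith(msg)` → output = True
So output = True

Answer: True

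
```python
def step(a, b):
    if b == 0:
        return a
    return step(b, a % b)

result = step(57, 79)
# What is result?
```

step(57, 79) -> step(79, 57) -> step(57, 22) -> step(22, 13) -> step(13, 9) -> step(9, 4) -> step(4, 1) -> step(1, 0) -> 1

Answer: 1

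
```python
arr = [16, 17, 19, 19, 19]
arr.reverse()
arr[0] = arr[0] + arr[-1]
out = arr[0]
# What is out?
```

Trace:
`arr = [16, 17, 19, 19, 19]` → arr = [16, 17, 19, 19, 19]
`arr.reverse()` → arr = [19, 19, 19, 17, 16]
`arr[0] = arr[0] + arr[-1]` → arr = [35, 19, 19, 17, 16]
`out = arr[0]` → out = 35
So out = 35

Answer: 35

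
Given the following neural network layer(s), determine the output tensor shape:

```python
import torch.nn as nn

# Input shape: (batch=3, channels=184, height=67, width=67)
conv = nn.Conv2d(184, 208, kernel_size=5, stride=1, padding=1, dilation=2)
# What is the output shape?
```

Input: (3, 184, 67, 67) -> Output: (3, 208, 61, 61)

Answer: (3, 208, 61, 61)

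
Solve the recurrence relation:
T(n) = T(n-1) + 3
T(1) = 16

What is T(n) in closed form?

Unrolling: T(n) = T(1) + 3·(n-1) = 16 + 3(n-1) = 3n + 13.

Answer: T(n) = 3n + 13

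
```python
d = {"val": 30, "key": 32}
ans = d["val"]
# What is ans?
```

Trace:
`d = {"val": 30, "key": 32}` → d = {'val': 30, 'key': 32}
`ans = d["val"]` → ans = 30
So ans = 30

Answer: 30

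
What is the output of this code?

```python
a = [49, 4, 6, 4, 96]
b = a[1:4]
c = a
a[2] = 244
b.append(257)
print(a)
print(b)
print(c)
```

Key concept: slice vs alias.
Step by step:
`a = [49, 4, 6, 4, 96]` → a = [49, 4, 6, 4, 96]
`b = a[1:4]` → b = [4, 6, 4]
`c = a` → c = [49, 4, 6, 4, 96] (same object as a)
`a[2] = 244` → a = [49, 4, 244, 4, 96] (same object as c); c = [49, 4, 244, 4, 96] (same object as a)
`b.append(257)` → b = [4, 6, 4, 257]
`print(a)` → prints [49, 4, 244, 4, 96]
`print(b)` → prints [4, 6, 4, 257]
`print(c)` → prints [49, 4, 244, 4, 96]

Answer:
[49, 4, 244, 4, 96]
[4, 6, 4, 257]
[49, 4, 244, 4, 96]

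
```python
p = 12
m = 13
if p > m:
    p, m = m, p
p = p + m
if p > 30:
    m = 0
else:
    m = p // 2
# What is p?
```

Trace:
`p = 12` → p = 12
`m = 13` → m = 13
`if p > m: ...` → p > m is False → no variable changes
`p = p + m` → p = 25
`if p > 30: ...` → p > 30 is False, take else branch → m = 12
So p = 25

Answer: 25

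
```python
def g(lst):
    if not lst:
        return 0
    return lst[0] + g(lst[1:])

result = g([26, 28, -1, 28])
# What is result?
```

26 + 28 + (-1) + 28 + 0 = 81

Answer: 81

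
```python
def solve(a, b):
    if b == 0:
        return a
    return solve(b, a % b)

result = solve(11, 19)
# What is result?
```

solve(11, 19) -> solve(19, 11) -> solve(11, 8) -> solve(8, 3) -> solve(3, 2) -> solve(2, 1) -> solve(1, 0) -> 1

Answer: 1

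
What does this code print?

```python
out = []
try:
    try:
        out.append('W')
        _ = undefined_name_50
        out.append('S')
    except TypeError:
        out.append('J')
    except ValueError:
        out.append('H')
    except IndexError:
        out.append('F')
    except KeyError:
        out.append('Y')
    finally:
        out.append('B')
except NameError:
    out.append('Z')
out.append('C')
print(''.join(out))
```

Execution trace: 'W' (try body) → 'B' (finally) → 'Z' (outer except NameError) → 'C' (after the try/except). Output: WBZC

Answer: WBZC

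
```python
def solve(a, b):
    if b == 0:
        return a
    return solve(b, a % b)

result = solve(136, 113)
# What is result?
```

solve(136, 113) -> solve(113, 23) -> solve(23, 21) -> solve(21, 2) -> solve(2, 1) -> solve(1, 0) -> 1

Answer: 1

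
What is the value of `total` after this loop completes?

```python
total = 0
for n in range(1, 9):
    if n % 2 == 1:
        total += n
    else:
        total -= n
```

Add odd, subtract even
`total` takes the values: 0 → 1 → -1 → 2 → -2 → 3 → -3 → 4 → -4

Answer: -4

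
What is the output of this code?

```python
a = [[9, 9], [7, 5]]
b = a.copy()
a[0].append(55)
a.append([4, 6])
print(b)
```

Key concept: shallow copy with nested lists.
Step by step:
`a = [[9, 9], [7, 5]]` → a = [[9, 9], [7, 5]]
`b = a.copy()` → b = [[9, 9], [7, 5]]
`a[0].append(55)` → a = [[9, 9, 55], [7, 5]]; b = [[9, 9, 55], [7, 5]]
`a.append([4, 6])` → a = [[9, 9, 55], [7, 5], [4, 6]]
`print(b)` → prints [[9, 9, 55], [7, 5]]

Answer: [[9, 9, 55], [7, 5]]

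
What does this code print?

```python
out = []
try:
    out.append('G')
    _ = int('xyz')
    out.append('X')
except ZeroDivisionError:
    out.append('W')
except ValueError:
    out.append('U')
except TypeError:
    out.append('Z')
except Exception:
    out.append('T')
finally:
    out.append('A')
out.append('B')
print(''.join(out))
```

Execution trace: 'G' (try body) → 'U' (except ValueError) → 'A' (finally) → 'B' (after the try/except). Output: GUAB

Answer: GUAB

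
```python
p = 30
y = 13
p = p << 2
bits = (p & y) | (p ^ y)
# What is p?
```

Trace:
`p = 30` → p = 30
`y = 13` → y = 13
`p = p << 2` → p = 120
`bits = (p & y) | (p ^ y)` → bits = 125
So p = 120

Answer: 120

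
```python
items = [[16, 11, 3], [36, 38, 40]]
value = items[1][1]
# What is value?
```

Trace:
`items = [[16, 11, 3], [36, 38, 40]]` → items = [[16, 11, 3], [36, 38, 40]]
`value = items[1][1]` → value = 38
So value = 38

Answer: 38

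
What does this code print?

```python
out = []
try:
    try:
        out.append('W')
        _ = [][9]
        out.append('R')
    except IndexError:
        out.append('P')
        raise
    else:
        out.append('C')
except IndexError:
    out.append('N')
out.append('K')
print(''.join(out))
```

Execution trace: 'W' (inner try body) → 'P' (inner except IndexError) → 'N' (outer except IndexError) → 'K' (after the try/except). Output: WPNK

Answer: WPNK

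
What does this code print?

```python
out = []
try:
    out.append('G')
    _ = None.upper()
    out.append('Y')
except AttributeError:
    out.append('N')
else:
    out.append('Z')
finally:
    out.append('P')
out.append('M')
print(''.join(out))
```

Execution trace: 'G' (try body) → 'N' (except AttributeError) → 'P' (finally) → 'M' (after the try/except). Output: GNPM

Answer: GNPM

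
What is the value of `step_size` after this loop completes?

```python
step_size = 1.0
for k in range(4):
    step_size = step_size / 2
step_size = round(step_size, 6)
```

Halving LR 4 times: 1 / 2^4
`step_size` takes the values: 1.0 → 0.5 → 0.25 → 0.125 → 0.0625

Answer: 0.0625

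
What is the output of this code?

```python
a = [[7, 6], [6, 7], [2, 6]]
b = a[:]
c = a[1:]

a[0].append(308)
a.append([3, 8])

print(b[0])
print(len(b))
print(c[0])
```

Key concept: slice with nested mutation.
Step by step:
`a = [[7, 6], [6, 7], [2, 6]]` → a = [[7, 6], [6, 7], [2, 6]]
`b = a[:]` → b = [[7, 6], [6, 7], [2, 6]]
`c = a[1:]` → c = [[6, 7], [2, 6]]
`a[0].append(308)` → a = [[7, 6, 308], [6, 7], [2, 6]]; b = [[7, 6, 308], [6, 7], [2, 6]]
`a.append([3, 8])` → a = [[7, 6, 308], [6, 7], [2, 6], [3, 8]]
`print(b[0])` → prints [7, 6, 308]
`print(len(b))` → prints 3
`print(c[0])` → prints [6, 7]

Answer:
[7, 6, 308]
3
[6, 7]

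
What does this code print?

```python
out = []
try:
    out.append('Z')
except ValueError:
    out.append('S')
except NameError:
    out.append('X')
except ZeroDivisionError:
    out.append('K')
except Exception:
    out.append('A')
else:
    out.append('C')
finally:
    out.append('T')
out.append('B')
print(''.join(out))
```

Execution trace: 'Z' (try body, no exception) → 'C' (else) → 'T' (finally) → 'B' (after the try/except). Output: ZCTB

Answer: ZCTB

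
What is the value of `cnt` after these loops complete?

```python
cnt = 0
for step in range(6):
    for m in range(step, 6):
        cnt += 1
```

Upper triangle: 6 + 5 + ... + 1
`cnt` takes the values: 0 → 1 → 2 → 3 → 4 → 5 → 6 → 7 → 8 → 9 → 10 → 11 → 12 → 13 → 14 → 15 → 16 → 17 → 18 → 19 → 20 → 21

Answer: 21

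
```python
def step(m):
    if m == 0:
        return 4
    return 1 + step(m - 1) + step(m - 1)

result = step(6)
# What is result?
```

step(m) = 1 + 2·step(m-1), step(0)=4. Closed form: (4+1)·2^6 - 1 = 319.

Answer: 319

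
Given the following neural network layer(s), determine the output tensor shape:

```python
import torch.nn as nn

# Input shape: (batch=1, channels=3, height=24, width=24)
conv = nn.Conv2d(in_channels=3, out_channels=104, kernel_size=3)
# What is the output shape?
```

Input: (1, 3, 24, 24) -> Output: (1, 104, 22, 22)

Answer: (1, 104, 22, 22)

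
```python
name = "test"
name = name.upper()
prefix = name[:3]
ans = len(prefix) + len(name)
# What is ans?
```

Trace:
`name = "test"` → name = 'test'
`name = name.upper()` → name = 'TEST'
`prefix = name[:3]` → prefix = 'TES'
`ans = len(prefix) + len(name)` → ans = 7
So ans = 7

Answer: 7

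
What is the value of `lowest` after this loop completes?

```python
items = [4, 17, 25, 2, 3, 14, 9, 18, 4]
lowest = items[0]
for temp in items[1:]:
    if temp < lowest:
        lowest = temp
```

Minimum of [4, 17, 25, 2, 3, 14, 9, 18, 4]
`lowest` takes the values: 4 → 2

Answer: 2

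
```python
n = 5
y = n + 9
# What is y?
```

Trace:
`n = 5` → n = 5
`y = n + 9` → y = 14
So y = 14

Answer: 14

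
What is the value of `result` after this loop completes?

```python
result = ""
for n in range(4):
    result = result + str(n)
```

Concatenate digits 0 to 3
`result` takes the values: "" → "0" → "01" → "012" → "0123"

Answer: "0123"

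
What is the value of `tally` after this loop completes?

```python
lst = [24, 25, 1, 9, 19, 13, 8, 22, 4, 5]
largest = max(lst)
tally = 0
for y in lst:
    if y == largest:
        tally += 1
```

Count of max value 25 in [24, 25, 1, 9, 19, 13, 8, 22, 4, 5]
`tally` takes the values: 0 → 1

Answer: 1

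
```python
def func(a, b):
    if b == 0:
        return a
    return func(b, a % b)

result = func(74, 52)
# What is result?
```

func(74, 52) -> func(52, 22) -> func(22, 8) -> func(8, 6) -> func(6, 2) -> func(2, 0) -> 2

Answer: 2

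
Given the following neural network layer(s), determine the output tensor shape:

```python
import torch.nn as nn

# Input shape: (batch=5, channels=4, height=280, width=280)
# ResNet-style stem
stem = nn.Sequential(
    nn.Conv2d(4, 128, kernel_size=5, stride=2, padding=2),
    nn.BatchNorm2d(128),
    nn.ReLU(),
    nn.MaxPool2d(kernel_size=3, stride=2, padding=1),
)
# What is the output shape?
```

Input: (5, 4, 280, 280) -> after Conv2d 5x5 stride=2: (5, 128, 140, 140) -> Output: (5, 128, 70, 70)

Answer: (5, 128, 70, 70)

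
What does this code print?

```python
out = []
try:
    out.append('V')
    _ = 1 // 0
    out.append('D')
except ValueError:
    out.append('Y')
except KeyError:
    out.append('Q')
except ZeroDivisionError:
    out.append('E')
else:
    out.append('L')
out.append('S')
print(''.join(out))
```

Execution trace: 'V' (try body) → 'E' (except ZeroDivisionError) → 'S' (after the try/except). Output: VES

Answer: VES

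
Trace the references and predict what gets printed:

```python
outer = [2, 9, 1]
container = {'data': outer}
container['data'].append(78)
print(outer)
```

Key concept: dict holds reference to list.
Step by step:
`outer = [2, 9, 1]` → outer = [2, 9, 1]
`container = {'data': outer}` → container = {'data': [2, 9, 1]}
`container['data'].append(78)` → outer = [2, 9, 1, 78]; container = {'data': [2, 9, 1, 78]}
`print(outer)` → prints [2, 9, 1, 78]

Answer: [2, 9, 1, 78]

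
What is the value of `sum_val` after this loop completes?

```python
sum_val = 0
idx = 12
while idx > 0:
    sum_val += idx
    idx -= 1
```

Sum 12 down to 1
`sum_val` takes the values: 0 → 12 → 23 → 33 → 42 → 50 → 57 → 63 → 68 → 72 → 75 → 77 → 78

Answer: 78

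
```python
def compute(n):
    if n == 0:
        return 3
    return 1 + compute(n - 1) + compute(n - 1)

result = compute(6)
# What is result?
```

compute(n) = 1 + 2·compute(n-1), compute(0)=3. Closed form: (3+1)·2^6 - 1 = 255.

Answer: 255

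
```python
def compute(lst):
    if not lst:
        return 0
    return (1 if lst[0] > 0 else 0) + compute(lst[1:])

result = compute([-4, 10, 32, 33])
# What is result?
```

Count of positive elements in [-4, 10, 32, 33] = 3

Answer: 3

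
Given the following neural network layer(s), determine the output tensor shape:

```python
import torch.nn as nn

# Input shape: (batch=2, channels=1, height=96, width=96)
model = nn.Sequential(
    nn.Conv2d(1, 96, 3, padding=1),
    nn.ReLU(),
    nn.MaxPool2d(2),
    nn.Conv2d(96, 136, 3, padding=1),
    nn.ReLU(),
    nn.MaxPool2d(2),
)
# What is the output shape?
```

Input: (2, 1, 96, 96) -> after first Conv2d: (2, 96, 96, 96) -> after first MaxPool2d: (2, 96, 48, 48) -> after second Conv2d: (2, 136, 48, 48) -> Output: (2, 136, 24, 24)

Answer: (2, 136, 24, 24)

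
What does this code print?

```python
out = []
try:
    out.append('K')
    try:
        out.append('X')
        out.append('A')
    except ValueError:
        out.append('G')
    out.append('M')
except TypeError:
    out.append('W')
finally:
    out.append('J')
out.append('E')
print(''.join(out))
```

Execution trace: 'K' (try body) → 'X' (inner try body) → 'A' (inner try body, no exception) → 'M' (try body, no exception) → 'J' (finally) → 'E' (after the try/except). Output: KXAMJE

Answer: KXAMJE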